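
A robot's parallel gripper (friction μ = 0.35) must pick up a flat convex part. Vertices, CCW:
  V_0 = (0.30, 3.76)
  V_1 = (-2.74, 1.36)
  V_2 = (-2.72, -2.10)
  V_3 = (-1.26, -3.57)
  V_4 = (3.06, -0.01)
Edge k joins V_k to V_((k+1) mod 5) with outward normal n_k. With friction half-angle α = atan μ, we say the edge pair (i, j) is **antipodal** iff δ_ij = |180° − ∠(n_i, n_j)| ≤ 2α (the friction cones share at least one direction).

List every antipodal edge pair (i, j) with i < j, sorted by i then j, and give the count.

count = 3; pairs: (0,3), (1,4), (2,4)

α = atan 0.35 = 19.29°;  2α = 38.58°
n_0 = (-0.6196, +0.7849)
n_1 = (-1.0000, -0.0058)
n_2 = (-0.7095, -0.7047)
n_3 = (+0.6360, -0.7717)
n_4 = (+0.8069, +0.5907)
  (0,1): δ = 127.96°  ·
  (0,2): δ = 83.49°  ·
  (0,3): δ = 1.20°  ✓
  (0,4): δ = 87.92°  ·
  (1,2): δ = 135.53°  ·
  (1,3): δ = 50.84°  ·
  (1,4): δ = 35.88°  ✓
  (2,3): δ = 95.31°  ·
  (2,4): δ = 8.60°  ✓
  (3,4): δ = 93.28°  ·
antipodal pairs: 3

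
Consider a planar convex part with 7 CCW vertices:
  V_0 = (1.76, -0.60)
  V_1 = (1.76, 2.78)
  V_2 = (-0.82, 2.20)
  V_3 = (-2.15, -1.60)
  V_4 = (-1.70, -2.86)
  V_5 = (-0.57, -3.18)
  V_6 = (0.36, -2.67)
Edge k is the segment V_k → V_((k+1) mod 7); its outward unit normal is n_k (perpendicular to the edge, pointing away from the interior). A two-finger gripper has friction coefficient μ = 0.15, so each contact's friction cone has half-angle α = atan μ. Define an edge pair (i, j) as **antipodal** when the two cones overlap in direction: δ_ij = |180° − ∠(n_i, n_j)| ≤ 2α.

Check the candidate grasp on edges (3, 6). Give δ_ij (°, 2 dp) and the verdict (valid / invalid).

α = atan 0.15 = 8.53°;  2α = 17.06°
edge 3: e_3 = (+0.45, -1.26);  n_3 = (-0.9417, -0.3363)
edge 6: e_6 = (+1.40, +2.07);  n_6 = (+0.8283, -0.5602)
∠(n_3, n_6) = 126.27°
δ = |180° − 126.27°| = 53.73°
53.73° > 2α = 17.06°  →  invalid

δ = 53.73°, invalid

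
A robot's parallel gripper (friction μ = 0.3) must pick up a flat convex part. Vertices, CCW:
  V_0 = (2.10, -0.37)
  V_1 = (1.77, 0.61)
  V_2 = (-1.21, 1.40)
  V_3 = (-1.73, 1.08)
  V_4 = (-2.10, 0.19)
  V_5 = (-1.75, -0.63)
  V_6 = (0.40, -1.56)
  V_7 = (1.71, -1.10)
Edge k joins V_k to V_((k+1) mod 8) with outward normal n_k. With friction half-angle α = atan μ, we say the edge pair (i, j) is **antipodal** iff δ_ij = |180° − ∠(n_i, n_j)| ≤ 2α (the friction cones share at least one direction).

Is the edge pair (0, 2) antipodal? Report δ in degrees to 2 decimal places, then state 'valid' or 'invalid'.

δ = 77.00°, invalid

α = atan 0.3 = 16.70°;  2α = 33.40°
edge 0: e_0 = (-0.33, +0.98);  n_0 = (+0.9477, +0.3191)
edge 2: e_2 = (-0.52, -0.32);  n_2 = (-0.5241, +0.8517)
∠(n_0, n_2) = 103.00°
δ = |180° − 103.00°| = 77.00°
77.00° > 2α = 33.40°  →  invalid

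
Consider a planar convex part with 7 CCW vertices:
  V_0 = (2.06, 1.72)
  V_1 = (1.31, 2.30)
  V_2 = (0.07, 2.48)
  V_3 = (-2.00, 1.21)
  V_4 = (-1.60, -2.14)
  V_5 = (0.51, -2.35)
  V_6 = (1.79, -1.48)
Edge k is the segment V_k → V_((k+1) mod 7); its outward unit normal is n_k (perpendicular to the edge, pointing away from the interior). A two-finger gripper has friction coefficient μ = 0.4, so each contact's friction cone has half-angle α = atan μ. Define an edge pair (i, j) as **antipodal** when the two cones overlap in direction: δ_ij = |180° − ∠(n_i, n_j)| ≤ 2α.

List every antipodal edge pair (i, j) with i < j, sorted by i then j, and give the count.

count = 6; pairs: (0,4), (1,4), (1,5), (2,4), (2,5), (3,6)

α = atan 0.4 = 21.80°;  2α = 43.60°
n_0 = (+0.6117, +0.7911)
n_1 = (+0.1437, +0.9896)
n_2 = (-0.5229, +0.8524)
n_3 = (-0.9929, -0.1186)
n_4 = (-0.0990, -0.9951)
n_5 = (+0.5621, -0.8270)
n_6 = (+0.9965, -0.0841)
  (0,1): δ = 150.54°  ·
  (0,2): δ = 110.75°  ·
  (0,3): δ = 45.47°  ·
  (0,4): δ = 32.03°  ✓
  (0,5): δ = 71.92°  ·
  (0,6): δ = 122.89°  ·
  (1,2): δ = 140.21°  ·
  (1,3): δ = 74.93°  ·
  (1,4): δ = 2.58°  ✓
  (1,5): δ = 42.46°  ✓
  (1,6): δ = 93.44°  ·
  (2,3): δ = 114.72°  ·
  (2,4): δ = 37.21°  ✓
  (2,5): δ = 2.67°  ✓
  (2,6): δ = 53.65°  ·
  (3,4): δ = 102.49°  ·
  (3,5): δ = 62.61°  ·
  (3,6): δ = 11.63°  ✓
  (4,5): δ = 140.11°  ·
  (4,6): δ = 89.14°  ·
  (5,6): δ = 129.03°  ·
antipodal pairs: 6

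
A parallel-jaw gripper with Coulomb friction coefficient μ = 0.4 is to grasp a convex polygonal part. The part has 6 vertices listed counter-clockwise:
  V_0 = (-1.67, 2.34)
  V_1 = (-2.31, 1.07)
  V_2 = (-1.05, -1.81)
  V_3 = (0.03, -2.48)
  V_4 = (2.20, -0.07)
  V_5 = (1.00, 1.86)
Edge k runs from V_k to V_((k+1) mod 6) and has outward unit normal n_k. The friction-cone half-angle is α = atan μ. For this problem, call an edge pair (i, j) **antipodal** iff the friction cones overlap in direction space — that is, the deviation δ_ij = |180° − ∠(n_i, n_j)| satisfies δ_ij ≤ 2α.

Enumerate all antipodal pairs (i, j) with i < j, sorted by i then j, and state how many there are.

α = atan 0.4 = 21.80°;  2α = 43.60°
n_0 = (-0.8930, +0.4500)
n_1 = (-0.9162, -0.4008)
n_2 = (-0.5272, -0.8498)
n_3 = (+0.7431, -0.6691)
n_4 = (+0.8492, +0.5280)
n_5 = (+0.1769, +0.9842)
  (0,1): δ = 129.63°  ·
  (0,2): δ = 95.07°  ·
  (0,3): δ = 15.26°  ✓
  (0,4): δ = 58.62°  ·
  (0,5): δ = 106.55°  ·
  (1,2): δ = 145.44°  ·
  (1,3): δ = 65.63°  ·
  (1,4): δ = 8.24°  ✓
  (1,5): δ = 56.18°  ·
  (2,3): δ = 100.19°  ·
  (2,4): δ = 26.31°  ✓
  (2,5): δ = 21.62°  ✓
  (3,4): δ = 106.13°  ·
  (3,5): δ = 58.19°  ·
  (4,5): δ = 132.06°  ·
antipodal pairs: 4

count = 4; pairs: (0,3), (1,4), (2,4), (2,5)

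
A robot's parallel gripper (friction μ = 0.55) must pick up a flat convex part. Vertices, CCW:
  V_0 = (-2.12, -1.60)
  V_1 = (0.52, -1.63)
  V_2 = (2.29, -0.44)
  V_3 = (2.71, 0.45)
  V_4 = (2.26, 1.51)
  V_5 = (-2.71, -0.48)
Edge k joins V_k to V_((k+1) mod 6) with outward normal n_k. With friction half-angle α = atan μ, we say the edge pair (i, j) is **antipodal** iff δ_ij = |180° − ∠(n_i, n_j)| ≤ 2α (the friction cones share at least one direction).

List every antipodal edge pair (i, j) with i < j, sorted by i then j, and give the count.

count = 5; pairs: (0,4), (1,4), (2,4), (2,5), (3,5)

α = atan 0.55 = 28.81°;  2α = 57.62°
n_0 = (-0.0114, -0.9999)
n_1 = (+0.5579, -0.8299)
n_2 = (+0.9044, -0.4268)
n_3 = (+0.9205, +0.3908)
n_4 = (-0.3717, +0.9283)
n_5 = (-0.8847, -0.4661)
  (0,1): δ = 145.44°  ·
  (0,2): δ = 114.61°  ·
  (0,3): δ = 66.35°  ·
  (0,4): δ = 22.47°  ✓
  (0,5): δ = 118.43°  ·
  (1,2): δ = 149.18°  ·
  (1,3): δ = 100.91°  ·
  (1,4): δ = 12.09°  ✓
  (1,5): δ = 83.87°  ·
  (2,3): δ = 131.73°  ·
  (2,4): δ = 42.92°  ✓
  (2,5): δ = 53.04°  ✓
  (3,4): δ = 91.18°  ·
  (3,5): δ = 4.78°  ✓
  (4,5): δ = 84.04°  ·
antipodal pairs: 5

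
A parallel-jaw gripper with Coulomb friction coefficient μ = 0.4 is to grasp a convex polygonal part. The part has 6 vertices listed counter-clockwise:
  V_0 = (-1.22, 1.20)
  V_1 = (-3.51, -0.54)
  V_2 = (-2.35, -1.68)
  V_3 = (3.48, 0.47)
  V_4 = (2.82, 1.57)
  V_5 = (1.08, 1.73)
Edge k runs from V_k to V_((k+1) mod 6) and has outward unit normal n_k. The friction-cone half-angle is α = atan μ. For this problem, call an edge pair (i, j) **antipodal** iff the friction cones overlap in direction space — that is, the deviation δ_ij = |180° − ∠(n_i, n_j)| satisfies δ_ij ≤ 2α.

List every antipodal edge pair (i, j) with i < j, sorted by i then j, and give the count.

count = 5; pairs: (0,2), (1,3), (1,4), (2,4), (2,5)

α = atan 0.4 = 21.80°;  2α = 43.60°
n_0 = (-0.6050, +0.7962)
n_1 = (-0.7009, -0.7132)
n_2 = (+0.3460, -0.9382)
n_3 = (+0.8575, +0.5145)
n_4 = (+0.0916, +0.9958)
n_5 = (-0.2246, +0.9745)
  (0,1): δ = 81.73°  ·
  (0,2): δ = 16.99°  ✓
  (0,3): δ = 83.74°  ·
  (0,4): δ = 137.52°  ·
  (0,5): δ = 155.75°  ·
  (1,2): δ = 115.26°  ·
  (1,3): δ = 14.53°  ✓
  (1,4): δ = 39.25°  ✓
  (1,5): δ = 57.48°  ·
  (2,3): δ = 79.28°  ·
  (2,4): δ = 25.50°  ✓
  (2,5): δ = 7.27°  ✓
  (3,4): δ = 126.22°  ·
  (3,5): δ = 107.99°  ·
  (4,5): δ = 161.77°  ·
antipodal pairs: 5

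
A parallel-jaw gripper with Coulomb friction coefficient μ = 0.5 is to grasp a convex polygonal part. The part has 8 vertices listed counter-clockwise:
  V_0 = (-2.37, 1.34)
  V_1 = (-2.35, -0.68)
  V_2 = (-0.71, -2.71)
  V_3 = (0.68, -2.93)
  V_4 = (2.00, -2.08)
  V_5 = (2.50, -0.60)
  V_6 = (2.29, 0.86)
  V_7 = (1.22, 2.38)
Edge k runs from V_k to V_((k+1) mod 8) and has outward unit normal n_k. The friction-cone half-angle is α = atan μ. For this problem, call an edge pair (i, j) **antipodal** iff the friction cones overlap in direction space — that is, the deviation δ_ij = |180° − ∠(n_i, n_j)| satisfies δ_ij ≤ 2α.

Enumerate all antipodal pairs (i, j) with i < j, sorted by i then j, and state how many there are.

α = atan 0.5 = 26.57°;  2α = 53.13°
n_0 = (-1.0000, -0.0099)
n_1 = (-0.7779, -0.6284)
n_2 = (-0.1563, -0.9877)
n_3 = (+0.5414, -0.8408)
n_4 = (+0.9474, -0.3201)
n_5 = (+0.9898, +0.1424)
n_6 = (+0.8177, +0.5756)
n_7 = (-0.2783, +0.9605)
  (0,1): δ = 141.63°  ·
  (0,2): δ = 99.56°  ·
  (0,3): δ = 57.79°  ·
  (0,4): δ = 19.23°  ✓
  (0,5): δ = 7.62°  ✓
  (0,6): δ = 34.58°  ✓
  (0,7): δ = 105.59°  ·
  (1,2): δ = 137.93°  ·
  (1,3): δ = 96.16°  ·
  (1,4): δ = 57.60°  ·
  (1,5): δ = 30.75°  ✓
  (1,6): δ = 3.79°  ✓
  (1,7): δ = 67.22°  ·
  (2,3): δ = 138.23°  ·
  (2,4): δ = 99.67°  ·
  (2,5): δ = 72.82°  ·
  (2,6): δ = 45.86°  ✓
  (2,7): δ = 25.15°  ✓
  (3,4): δ = 141.45°  ·
  (3,5): δ = 114.59°  ·
  (3,6): δ = 87.64°  ·
  (3,7): δ = 16.62°  ✓
  (4,5): δ = 153.15°  ·
  (4,6): δ = 126.19°  ·
  (4,7): δ = 55.18°  ·
  (5,6): δ = 153.04°  ·
  (5,7): δ = 82.03°  ·
  (6,7): δ = 108.99°  ·
antipodal pairs: 8

count = 8; pairs: (0,4), (0,5), (0,6), (1,5), (1,6), (2,6), (2,7), (3,7)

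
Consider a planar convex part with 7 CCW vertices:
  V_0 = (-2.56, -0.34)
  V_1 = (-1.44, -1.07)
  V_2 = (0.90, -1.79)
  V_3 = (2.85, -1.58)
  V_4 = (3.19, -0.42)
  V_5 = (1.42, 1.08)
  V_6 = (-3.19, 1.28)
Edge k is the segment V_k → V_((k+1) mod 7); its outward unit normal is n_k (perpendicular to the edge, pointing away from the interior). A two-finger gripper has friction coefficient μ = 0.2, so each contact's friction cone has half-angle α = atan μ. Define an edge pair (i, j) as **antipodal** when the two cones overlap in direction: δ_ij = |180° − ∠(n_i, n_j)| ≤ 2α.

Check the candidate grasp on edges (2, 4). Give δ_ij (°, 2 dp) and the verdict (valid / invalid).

α = atan 0.2 = 11.31°;  2α = 22.62°
edge 2: e_2 = (+1.95, +0.21);  n_2 = (+0.1071, -0.9943)
edge 4: e_4 = (-1.77, +1.50);  n_4 = (+0.6465, +0.7629)
∠(n_2, n_4) = 133.57°
δ = |180° − 133.57°| = 46.43°
46.43° > 2α = 22.62°  →  invalid

δ = 46.43°, invalid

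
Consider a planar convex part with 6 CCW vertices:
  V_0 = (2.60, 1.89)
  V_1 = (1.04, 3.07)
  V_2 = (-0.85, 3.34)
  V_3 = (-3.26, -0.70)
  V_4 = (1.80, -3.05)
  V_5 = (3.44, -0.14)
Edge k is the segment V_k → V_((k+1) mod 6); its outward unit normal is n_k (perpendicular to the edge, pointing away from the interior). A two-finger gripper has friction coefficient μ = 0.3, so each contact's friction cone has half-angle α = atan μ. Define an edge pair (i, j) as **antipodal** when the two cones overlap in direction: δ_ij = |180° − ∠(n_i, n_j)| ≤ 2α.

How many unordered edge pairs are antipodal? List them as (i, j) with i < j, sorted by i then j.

count = 3; pairs: (0,3), (1,3), (2,4)

α = atan 0.3 = 16.70°;  2α = 33.40°
n_0 = (+0.6033, +0.7975)
n_1 = (+0.1414, +0.9899)
n_2 = (-0.8588, +0.5123)
n_3 = (-0.4212, -0.9070)
n_4 = (+0.8712, -0.4910)
n_5 = (+0.9240, +0.3824)
  (0,1): δ = 151.03°  ·
  (0,2): δ = 83.71°  ·
  (0,3): δ = 12.19°  ✓
  (0,4): δ = 97.70°  ·
  (0,5): δ = 149.58°  ·
  (1,2): δ = 112.69°  ·
  (1,3): δ = 16.78°  ✓
  (1,4): δ = 68.73°  ·
  (1,5): δ = 120.61°  ·
  (2,3): δ = 84.09°  ·
  (2,4): δ = 1.41°  ✓
  (2,5): δ = 53.30°  ·
  (3,4): δ = 94.49°  ·
  (3,5): δ = 42.61°  ·
  (4,5): δ = 128.12°  ·
antipodal pairs: 3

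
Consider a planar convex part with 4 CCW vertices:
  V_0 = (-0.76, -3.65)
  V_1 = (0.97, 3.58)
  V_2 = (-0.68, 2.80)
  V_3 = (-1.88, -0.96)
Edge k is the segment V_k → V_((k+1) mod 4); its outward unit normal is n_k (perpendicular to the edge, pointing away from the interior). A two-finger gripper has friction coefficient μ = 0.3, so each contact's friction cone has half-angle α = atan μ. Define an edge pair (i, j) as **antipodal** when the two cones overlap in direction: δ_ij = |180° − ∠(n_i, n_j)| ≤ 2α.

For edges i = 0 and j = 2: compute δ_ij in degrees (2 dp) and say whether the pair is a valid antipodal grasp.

δ = 4.24°, valid

α = atan 0.3 = 16.70°;  2α = 33.40°
edge 0: e_0 = (+1.73, +7.23);  n_0 = (+0.9725, -0.2327)
edge 2: e_2 = (-1.20, -3.76);  n_2 = (-0.9527, +0.3040)
∠(n_0, n_2) = 175.76°
δ = |180° − 175.76°| = 4.24°
4.24° ≤ 2α = 33.40°  →  valid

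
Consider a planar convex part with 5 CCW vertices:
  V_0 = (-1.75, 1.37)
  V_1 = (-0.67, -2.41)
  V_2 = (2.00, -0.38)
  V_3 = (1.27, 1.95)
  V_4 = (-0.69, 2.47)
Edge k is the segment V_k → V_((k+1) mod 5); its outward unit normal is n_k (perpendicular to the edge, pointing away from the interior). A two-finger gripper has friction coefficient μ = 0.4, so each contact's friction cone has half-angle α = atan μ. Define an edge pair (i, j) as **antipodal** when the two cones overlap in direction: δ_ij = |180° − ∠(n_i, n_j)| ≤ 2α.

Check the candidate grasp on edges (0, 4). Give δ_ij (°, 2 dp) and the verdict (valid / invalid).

δ = 120.12°, invalid

α = atan 0.4 = 21.80°;  2α = 43.60°
edge 0: e_0 = (+1.08, -3.78);  n_0 = (-0.9615, -0.2747)
edge 4: e_4 = (-1.06, -1.10);  n_4 = (-0.7201, +0.6939)
∠(n_0, n_4) = 59.88°
δ = |180° − 59.88°| = 120.12°
120.12° > 2α = 43.60°  →  invalid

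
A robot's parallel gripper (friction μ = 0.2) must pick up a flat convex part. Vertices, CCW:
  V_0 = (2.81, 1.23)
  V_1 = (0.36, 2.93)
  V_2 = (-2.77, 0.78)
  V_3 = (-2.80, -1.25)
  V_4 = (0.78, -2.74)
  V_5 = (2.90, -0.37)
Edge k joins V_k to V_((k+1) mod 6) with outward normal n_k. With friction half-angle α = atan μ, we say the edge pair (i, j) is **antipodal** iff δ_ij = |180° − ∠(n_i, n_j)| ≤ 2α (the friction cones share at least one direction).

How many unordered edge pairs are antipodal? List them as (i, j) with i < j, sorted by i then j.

count = 3; pairs: (0,3), (1,4), (2,5)

α = atan 0.2 = 11.31°;  2α = 22.62°
n_0 = (+0.5701, +0.8216)
n_1 = (-0.5662, +0.8243)
n_2 = (-0.9999, +0.0148)
n_3 = (-0.3842, -0.9232)
n_4 = (+0.7453, -0.6667)
n_5 = (+0.9984, +0.0562)
  (0,1): δ = 110.76°  ·
  (0,2): δ = 56.09°  ·
  (0,3): δ = 12.16°  ✓
  (0,4): δ = 82.94°  ·
  (0,5): δ = 127.98°  ·
  (1,2): δ = 125.33°  ·
  (1,3): δ = 57.08°  ·
  (1,4): δ = 13.70°  ✓
  (1,5): δ = 58.73°  ·
  (2,3): δ = 111.75°  ·
  (2,4): δ = 40.97°  ·
  (2,5): δ = 4.07°  ✓
  (3,4): δ = 109.22°  ·
  (3,5): δ = 64.18°  ·
  (4,5): δ = 134.97°  ·
antipodal pairs: 3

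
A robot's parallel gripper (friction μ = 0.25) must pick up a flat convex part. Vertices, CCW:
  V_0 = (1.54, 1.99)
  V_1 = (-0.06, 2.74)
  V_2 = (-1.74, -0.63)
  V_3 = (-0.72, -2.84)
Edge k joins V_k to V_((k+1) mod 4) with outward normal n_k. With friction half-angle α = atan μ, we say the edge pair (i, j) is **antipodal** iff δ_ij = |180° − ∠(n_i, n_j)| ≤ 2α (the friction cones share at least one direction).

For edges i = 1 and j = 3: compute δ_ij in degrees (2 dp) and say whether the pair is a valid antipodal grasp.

δ = 1.42°, valid

α = atan 0.25 = 14.04°;  2α = 28.07°
edge 1: e_1 = (-1.68, -3.37);  n_1 = (-0.8950, +0.4462)
edge 3: e_3 = (+2.26, +4.83);  n_3 = (+0.9058, -0.4238)
∠(n_1, n_3) = 178.58°
δ = |180° − 178.58°| = 1.42°
1.42° ≤ 2α = 28.07°  →  valid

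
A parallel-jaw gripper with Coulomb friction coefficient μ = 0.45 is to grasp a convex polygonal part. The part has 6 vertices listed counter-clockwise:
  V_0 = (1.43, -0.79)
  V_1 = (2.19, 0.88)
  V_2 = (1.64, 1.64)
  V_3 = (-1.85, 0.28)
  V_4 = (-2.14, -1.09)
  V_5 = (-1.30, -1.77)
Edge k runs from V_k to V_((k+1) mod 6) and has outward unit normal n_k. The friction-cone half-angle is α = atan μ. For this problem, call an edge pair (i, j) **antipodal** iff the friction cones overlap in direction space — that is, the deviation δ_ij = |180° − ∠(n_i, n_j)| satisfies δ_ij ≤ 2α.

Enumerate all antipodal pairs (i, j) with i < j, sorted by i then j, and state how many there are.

α = atan 0.45 = 24.23°;  2α = 48.46°
n_0 = (+0.9102, -0.4142)
n_1 = (+0.8101, +0.5863)
n_2 = (-0.3631, +0.9318)
n_3 = (-0.9783, +0.2071)
n_4 = (-0.6292, -0.7772)
n_5 = (+0.3379, -0.9412)
  (0,1): δ = 119.64°  ·
  (0,2): δ = 44.24°  ✓
  (0,3): δ = 12.52°  ✓
  (0,4): δ = 75.48°  ·
  (0,5): δ = 134.22°  ·
  (1,2): δ = 104.60°  ·
  (1,3): δ = 47.84°  ✓
  (1,4): δ = 15.12°  ✓
  (1,5): δ = 73.85°  ·
  (2,3): δ = 123.24°  ·
  (2,4): δ = 60.28°  ·
  (2,5): δ = 1.54°  ✓
  (3,4): δ = 117.04°  ·
  (3,5): δ = 58.30°  ·
  (4,5): δ = 121.26°  ·
antipodal pairs: 5

count = 5; pairs: (0,2), (0,3), (1,3), (1,4), (2,5)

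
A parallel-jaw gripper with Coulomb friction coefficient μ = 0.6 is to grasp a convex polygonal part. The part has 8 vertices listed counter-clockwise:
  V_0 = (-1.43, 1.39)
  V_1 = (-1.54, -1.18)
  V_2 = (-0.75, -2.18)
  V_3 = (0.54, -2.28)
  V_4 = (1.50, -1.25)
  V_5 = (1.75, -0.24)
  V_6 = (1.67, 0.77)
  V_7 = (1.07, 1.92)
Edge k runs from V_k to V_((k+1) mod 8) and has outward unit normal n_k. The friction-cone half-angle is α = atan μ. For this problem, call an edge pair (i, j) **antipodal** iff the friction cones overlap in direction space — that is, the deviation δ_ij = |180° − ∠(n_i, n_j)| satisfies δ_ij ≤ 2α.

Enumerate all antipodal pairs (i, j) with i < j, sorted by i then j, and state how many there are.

α = atan 0.6 = 30.96°;  2α = 61.93°
n_0 = (-0.9991, +0.0428)
n_1 = (-0.7847, -0.6199)
n_2 = (-0.0773, -0.9970)
n_3 = (+0.7315, -0.6818)
n_4 = (+0.9707, -0.2403)
n_5 = (+0.9969, +0.0790)
n_6 = (+0.8866, +0.4626)
n_7 = (-0.2074, +0.9783)
  (0,1): δ = 139.24°  ·
  (0,2): δ = 91.98°  ·
  (0,3): δ = 40.53°  ✓
  (0,4): δ = 11.45°  ✓
  (0,5): δ = 6.98°  ✓
  (0,6): δ = 30.00°  ✓
  (0,7): δ = 104.42°  ·
  (1,2): δ = 132.74°  ·
  (1,3): δ = 81.29°  ·
  (1,4): δ = 52.21°  ✓
  (1,5): δ = 33.78°  ✓
  (1,6): δ = 10.76°  ✓
  (1,7): δ = 63.66°  ·
  (2,3): δ = 128.55°  ·
  (2,4): δ = 99.47°  ·
  (2,5): δ = 81.04°  ·
  (2,6): δ = 58.01°  ✓
  (2,7): δ = 16.40°  ✓
  (3,4): δ = 150.92°  ·
  (3,5): δ = 132.49°  ·
  (3,6): δ = 109.46°  ·
  (3,7): δ = 35.05°  ✓
  (4,5): δ = 161.57°  ·
  (4,6): δ = 138.54°  ·
  (4,7): δ = 64.13°  ·
  (5,6): δ = 156.98°  ·
  (5,7): δ = 82.56°  ·
  (6,7): δ = 105.58°  ·
antipodal pairs: 10

count = 10; pairs: (0,3), (0,4), (0,5), (0,6), (1,4), (1,5), (1,6), (2,6), (2,7), (3,7)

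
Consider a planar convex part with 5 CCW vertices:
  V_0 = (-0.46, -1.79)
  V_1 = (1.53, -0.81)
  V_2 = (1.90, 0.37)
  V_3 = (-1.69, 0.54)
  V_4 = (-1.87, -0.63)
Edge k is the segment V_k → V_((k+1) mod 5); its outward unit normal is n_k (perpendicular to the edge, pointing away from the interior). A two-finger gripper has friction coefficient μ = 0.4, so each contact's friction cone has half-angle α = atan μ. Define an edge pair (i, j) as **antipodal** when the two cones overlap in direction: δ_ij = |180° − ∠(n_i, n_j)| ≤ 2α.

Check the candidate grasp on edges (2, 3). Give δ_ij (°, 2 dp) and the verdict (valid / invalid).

δ = 96.04°, invalid

α = atan 0.4 = 21.80°;  2α = 43.60°
edge 2: e_2 = (-3.59, +0.17);  n_2 = (+0.0473, +0.9989)
edge 3: e_3 = (-0.18, -1.17);  n_3 = (-0.9884, +0.1521)
∠(n_2, n_3) = 83.96°
δ = |180° − 83.96°| = 96.04°
96.04° > 2α = 43.60°  →  invalid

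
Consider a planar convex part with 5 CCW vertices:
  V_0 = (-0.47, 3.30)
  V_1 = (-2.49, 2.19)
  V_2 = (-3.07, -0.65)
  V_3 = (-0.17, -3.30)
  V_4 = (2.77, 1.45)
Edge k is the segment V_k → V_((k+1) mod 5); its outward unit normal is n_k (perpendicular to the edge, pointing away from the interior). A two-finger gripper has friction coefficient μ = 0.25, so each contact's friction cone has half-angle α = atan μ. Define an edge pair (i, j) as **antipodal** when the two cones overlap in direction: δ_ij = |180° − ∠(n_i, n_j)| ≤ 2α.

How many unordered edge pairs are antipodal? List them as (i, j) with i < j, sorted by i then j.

count = 2; pairs: (1,3), (2,4)

α = atan 0.25 = 14.04°;  2α = 28.07°
n_0 = (-0.4816, +0.8764)
n_1 = (-0.9798, +0.2001)
n_2 = (-0.6746, -0.7382)
n_3 = (+0.8503, -0.5263)
n_4 = (+0.4959, +0.8684)
  (0,1): δ = 130.33°  ·
  (0,2): δ = 71.21°  ·
  (0,3): δ = 29.46°  ·
  (0,4): δ = 121.49°  ·
  (1,2): δ = 120.88°  ·
  (1,3): δ = 20.21°  ✓
  (1,4): δ = 71.82°  ·
  (2,3): δ = 79.33°  ·
  (2,4): δ = 12.70°  ✓
  (3,4): δ = 87.97°  ·
antipodal pairs: 2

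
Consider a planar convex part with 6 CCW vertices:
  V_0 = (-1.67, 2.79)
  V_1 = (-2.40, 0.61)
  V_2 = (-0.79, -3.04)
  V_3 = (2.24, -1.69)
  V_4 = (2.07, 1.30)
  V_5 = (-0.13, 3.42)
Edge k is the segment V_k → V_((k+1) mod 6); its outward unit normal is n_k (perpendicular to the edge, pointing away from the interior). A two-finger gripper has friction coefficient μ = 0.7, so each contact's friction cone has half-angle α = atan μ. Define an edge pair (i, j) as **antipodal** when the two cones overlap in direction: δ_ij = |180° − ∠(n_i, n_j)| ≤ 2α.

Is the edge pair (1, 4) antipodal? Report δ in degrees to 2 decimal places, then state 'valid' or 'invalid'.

δ = 22.26°, valid

α = atan 0.7 = 34.99°;  2α = 69.98°
edge 1: e_1 = (+1.61, -3.65);  n_1 = (-0.9149, -0.4036)
edge 4: e_4 = (-2.20, +2.12);  n_4 = (+0.6939, +0.7201)
∠(n_1, n_4) = 157.74°
δ = |180° − 157.74°| = 22.26°
22.26° ≤ 2α = 69.98°  →  valid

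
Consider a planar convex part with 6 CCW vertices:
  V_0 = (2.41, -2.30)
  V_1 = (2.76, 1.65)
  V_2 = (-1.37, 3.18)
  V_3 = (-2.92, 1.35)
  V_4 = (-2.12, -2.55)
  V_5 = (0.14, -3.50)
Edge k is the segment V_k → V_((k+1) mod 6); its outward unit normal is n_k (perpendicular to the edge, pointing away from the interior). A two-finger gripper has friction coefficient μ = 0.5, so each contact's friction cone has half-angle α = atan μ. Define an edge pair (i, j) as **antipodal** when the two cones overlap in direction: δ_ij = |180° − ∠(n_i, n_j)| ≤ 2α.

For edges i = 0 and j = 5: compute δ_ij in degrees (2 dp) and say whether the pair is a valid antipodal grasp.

δ = 122.93°, invalid

α = atan 0.5 = 26.57°;  2α = 53.13°
edge 0: e_0 = (+0.35, +3.95);  n_0 = (+0.9961, -0.0883)
edge 5: e_5 = (+2.27, +1.20);  n_5 = (+0.4674, -0.8841)
∠(n_0, n_5) = 57.07°
δ = |180° − 57.07°| = 122.93°
122.93° > 2α = 53.13°  →  invalid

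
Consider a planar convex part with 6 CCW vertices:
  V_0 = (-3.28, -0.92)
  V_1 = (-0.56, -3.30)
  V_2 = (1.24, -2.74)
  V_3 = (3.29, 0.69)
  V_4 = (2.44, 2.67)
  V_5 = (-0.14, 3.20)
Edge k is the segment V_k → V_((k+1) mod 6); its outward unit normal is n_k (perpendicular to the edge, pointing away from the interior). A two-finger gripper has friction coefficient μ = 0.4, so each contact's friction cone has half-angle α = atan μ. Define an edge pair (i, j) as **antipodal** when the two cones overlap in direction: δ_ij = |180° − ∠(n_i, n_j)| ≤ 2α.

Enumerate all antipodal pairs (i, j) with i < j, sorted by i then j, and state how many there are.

count = 5; pairs: (0,3), (0,4), (1,4), (1,5), (2,5)

α = atan 0.4 = 21.80°;  2α = 43.60°
n_0 = (-0.6585, -0.7526)
n_1 = (+0.2971, -0.9549)
n_2 = (+0.8584, -0.5130)
n_3 = (+0.9189, +0.3945)
n_4 = (+0.2012, +0.9795)
n_5 = (-0.7953, +0.6062)
  (0,1): δ = 121.53°  ·
  (0,2): δ = 79.68°  ·
  (0,3): δ = 25.58°  ✓
  (0,4): δ = 29.58°  ✓
  (0,5): δ = 93.87°  ·
  (1,2): δ = 138.15°  ·
  (1,3): δ = 84.05°  ·
  (1,4): δ = 28.89°  ✓
  (1,5): δ = 35.41°  ✓
  (2,3): δ = 125.90°  ·
  (2,4): δ = 70.74°  ·
  (2,5): δ = 6.45°  ✓
  (3,4): δ = 124.84°  ·
  (3,5): δ = 60.55°  ·
  (4,5): δ = 115.70°  ·
antipodal pairs: 5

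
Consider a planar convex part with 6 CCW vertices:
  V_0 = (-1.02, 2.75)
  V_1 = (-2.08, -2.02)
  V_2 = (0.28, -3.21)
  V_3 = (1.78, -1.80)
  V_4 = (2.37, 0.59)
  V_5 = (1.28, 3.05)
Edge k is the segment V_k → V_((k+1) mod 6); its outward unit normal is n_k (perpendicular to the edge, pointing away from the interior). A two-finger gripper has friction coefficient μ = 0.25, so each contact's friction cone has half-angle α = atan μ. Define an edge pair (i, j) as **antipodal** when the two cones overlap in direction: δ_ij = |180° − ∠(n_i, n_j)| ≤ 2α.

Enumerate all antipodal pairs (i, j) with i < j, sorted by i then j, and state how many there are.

α = atan 0.25 = 14.04°;  2α = 28.07°
n_0 = (-0.9762, +0.2169)
n_1 = (-0.4502, -0.8929)
n_2 = (+0.6849, -0.7286)
n_3 = (+0.9709, -0.2397)
n_4 = (+0.9143, +0.4051)
n_5 = (-0.1293, +0.9916)
  (0,1): δ = 104.23°  ·
  (0,2): δ = 34.24°  ·
  (0,3): δ = 1.34°  ✓
  (0,4): δ = 36.43°  ·
  (0,5): δ = 109.96°  ·
  (1,2): δ = 110.01°  ·
  (1,3): δ = 77.11°  ·
  (1,4): δ = 39.34°  ·
  (1,5): δ = 34.19°  ·
  (2,3): δ = 147.10°  ·
  (2,4): δ = 109.33°  ·
  (2,5): δ = 35.80°  ·
  (3,4): δ = 142.24°  ·
  (3,5): δ = 68.70°  ·
  (4,5): δ = 106.47°  ·
antipodal pairs: 1

count = 1; pairs: (0,3)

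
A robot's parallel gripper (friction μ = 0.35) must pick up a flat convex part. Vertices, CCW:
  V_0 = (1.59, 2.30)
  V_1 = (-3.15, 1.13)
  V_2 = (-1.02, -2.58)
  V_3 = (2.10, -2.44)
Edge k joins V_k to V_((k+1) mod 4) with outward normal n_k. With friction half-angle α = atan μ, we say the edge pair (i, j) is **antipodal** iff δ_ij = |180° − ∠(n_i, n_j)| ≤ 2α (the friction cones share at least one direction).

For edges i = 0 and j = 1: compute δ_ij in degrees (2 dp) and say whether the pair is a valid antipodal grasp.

α = atan 0.35 = 19.29°;  2α = 38.58°
edge 0: e_0 = (-4.74, -1.17);  n_0 = (-0.2396, +0.9709)
edge 1: e_1 = (+2.13, -3.71);  n_1 = (-0.8672, -0.4979)
∠(n_0, n_1) = 106.00°
δ = |180° − 106.00°| = 74.00°
74.00° > 2α = 38.58°  →  invalid

δ = 74.00°, invalid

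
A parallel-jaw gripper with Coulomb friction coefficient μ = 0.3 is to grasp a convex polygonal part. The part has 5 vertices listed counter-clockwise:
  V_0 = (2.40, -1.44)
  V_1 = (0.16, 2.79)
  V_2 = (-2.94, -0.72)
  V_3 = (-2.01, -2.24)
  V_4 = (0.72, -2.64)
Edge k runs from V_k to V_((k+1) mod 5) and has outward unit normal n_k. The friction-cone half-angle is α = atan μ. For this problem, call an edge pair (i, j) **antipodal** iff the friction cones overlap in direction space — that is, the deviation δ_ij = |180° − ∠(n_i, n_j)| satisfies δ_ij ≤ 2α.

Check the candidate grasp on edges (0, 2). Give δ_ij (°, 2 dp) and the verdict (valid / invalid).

α = atan 0.3 = 16.70°;  2α = 33.40°
edge 0: e_0 = (-2.24, +4.23);  n_0 = (+0.8837, +0.4680)
edge 2: e_2 = (+0.93, -1.52);  n_2 = (-0.8530, -0.5219)
∠(n_0, n_2) = 176.44°
δ = |180° − 176.44°| = 3.56°
3.56° ≤ 2α = 33.40°  →  valid

δ = 3.56°, valid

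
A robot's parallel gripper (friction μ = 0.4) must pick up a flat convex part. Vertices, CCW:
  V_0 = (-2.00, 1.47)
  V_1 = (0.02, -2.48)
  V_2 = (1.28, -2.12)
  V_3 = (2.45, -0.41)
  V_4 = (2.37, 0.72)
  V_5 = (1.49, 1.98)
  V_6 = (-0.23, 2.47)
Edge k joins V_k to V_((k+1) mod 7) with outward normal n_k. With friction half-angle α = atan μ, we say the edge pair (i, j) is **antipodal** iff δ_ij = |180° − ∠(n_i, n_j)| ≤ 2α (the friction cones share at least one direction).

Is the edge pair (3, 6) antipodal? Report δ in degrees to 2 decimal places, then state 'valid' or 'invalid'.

δ = 64.58°, invalid

α = atan 0.4 = 21.80°;  2α = 43.60°
edge 3: e_3 = (-0.08, +1.13);  n_3 = (+0.9975, +0.0706)
edge 6: e_6 = (-1.77, -1.00);  n_6 = (-0.4919, +0.8707)
∠(n_3, n_6) = 115.42°
δ = |180° − 115.42°| = 64.58°
64.58° > 2α = 43.60°  →  invalid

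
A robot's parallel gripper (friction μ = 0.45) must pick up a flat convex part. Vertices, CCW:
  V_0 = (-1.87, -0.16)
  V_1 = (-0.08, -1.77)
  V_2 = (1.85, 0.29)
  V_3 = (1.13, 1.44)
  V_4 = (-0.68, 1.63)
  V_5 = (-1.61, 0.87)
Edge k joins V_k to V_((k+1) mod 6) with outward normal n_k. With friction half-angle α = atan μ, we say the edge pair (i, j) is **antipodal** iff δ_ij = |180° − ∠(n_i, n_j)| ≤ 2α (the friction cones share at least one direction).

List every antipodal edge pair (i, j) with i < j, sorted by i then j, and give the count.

count = 5; pairs: (0,2), (0,3), (1,4), (1,5), (2,5)

α = atan 0.45 = 24.23°;  2α = 48.46°
n_0 = (-0.6687, -0.7435)
n_1 = (+0.7298, -0.6837)
n_2 = (+0.8476, +0.5307)
n_3 = (+0.1044, +0.9945)
n_4 = (-0.6328, +0.7743)
n_5 = (-0.9696, +0.2447)
  (0,1): δ = 91.16°  ·
  (0,2): δ = 15.98°  ✓
  (0,3): δ = 35.98°  ✓
  (0,4): δ = 81.23°  ·
  (0,5): δ = 117.80°  ·
  (1,2): δ = 104.82°  ·
  (1,3): δ = 52.86°  ·
  (1,4): δ = 7.61°  ✓
  (1,5): δ = 28.97°  ✓
  (2,3): δ = 128.04°  ·
  (2,4): δ = 82.79°  ·
  (2,5): δ = 46.22°  ✓
  (3,4): δ = 134.75°  ·
  (3,5): δ = 98.17°  ·
  (4,5): δ = 143.42°  ·
antipodal pairs: 5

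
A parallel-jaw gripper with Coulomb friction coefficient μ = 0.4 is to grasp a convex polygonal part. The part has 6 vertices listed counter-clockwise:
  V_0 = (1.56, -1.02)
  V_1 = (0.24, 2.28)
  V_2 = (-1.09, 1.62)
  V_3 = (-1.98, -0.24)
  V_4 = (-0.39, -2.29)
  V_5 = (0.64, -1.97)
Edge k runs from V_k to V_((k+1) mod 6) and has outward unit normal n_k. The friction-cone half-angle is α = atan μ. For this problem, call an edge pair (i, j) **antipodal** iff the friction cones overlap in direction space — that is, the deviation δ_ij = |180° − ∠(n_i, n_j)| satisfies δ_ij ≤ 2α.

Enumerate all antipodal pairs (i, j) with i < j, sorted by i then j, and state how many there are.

α = atan 0.4 = 21.80°;  2α = 43.60°
n_0 = (+0.9285, +0.3714)
n_1 = (-0.4445, +0.8958)
n_2 = (-0.9021, +0.4316)
n_3 = (-0.7902, -0.6129)
n_4 = (+0.2967, -0.9550)
n_5 = (+0.7184, -0.6957)
  (0,1): δ = 85.41°  ·
  (0,2): δ = 47.37°  ·
  (0,3): δ = 16.00°  ✓
  (0,4): δ = 85.46°  ·
  (0,5): δ = 114.12°  ·
  (1,2): δ = 141.96°  ·
  (1,3): δ = 78.59°  ·
  (1,4): δ = 9.13°  ✓
  (1,5): δ = 19.53°  ✓
  (2,3): δ = 116.63°  ·
  (2,4): δ = 47.17°  ·
  (2,5): δ = 18.51°  ✓
  (3,4): δ = 110.54°  ·
  (3,5): δ = 81.88°  ·
  (4,5): δ = 151.34°  ·
antipodal pairs: 4

count = 4; pairs: (0,3), (1,4), (1,5), (2,5)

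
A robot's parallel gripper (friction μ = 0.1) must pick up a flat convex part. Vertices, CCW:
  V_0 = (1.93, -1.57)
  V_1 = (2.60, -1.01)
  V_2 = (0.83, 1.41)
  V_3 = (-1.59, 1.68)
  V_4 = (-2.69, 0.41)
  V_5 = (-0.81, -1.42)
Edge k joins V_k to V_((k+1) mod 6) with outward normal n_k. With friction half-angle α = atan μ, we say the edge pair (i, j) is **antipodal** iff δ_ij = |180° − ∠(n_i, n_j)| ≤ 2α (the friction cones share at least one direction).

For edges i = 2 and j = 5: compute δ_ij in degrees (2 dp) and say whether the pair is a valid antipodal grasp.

α = atan 0.1 = 5.71°;  2α = 11.42°
edge 2: e_2 = (-2.42, +0.27);  n_2 = (+0.1109, +0.9938)
edge 5: e_5 = (+2.74, -0.15);  n_5 = (-0.0547, -0.9985)
∠(n_2, n_5) = 176.77°
δ = |180° − 176.77°| = 3.23°
3.23° ≤ 2α = 11.42°  →  valid

δ = 3.23°, valid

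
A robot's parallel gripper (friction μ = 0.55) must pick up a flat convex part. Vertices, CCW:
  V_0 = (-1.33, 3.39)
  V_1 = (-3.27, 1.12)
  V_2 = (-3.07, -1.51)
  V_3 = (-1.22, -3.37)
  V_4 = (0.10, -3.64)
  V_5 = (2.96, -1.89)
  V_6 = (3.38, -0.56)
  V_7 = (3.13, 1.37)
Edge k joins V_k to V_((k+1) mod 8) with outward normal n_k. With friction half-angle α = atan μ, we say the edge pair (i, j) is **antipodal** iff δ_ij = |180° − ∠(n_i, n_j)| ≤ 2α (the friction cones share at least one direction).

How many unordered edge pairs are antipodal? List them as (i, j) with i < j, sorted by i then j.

count = 9; pairs: (0,4), (0,5), (0,6), (1,5), (1,6), (2,6), (2,7), (3,7), (4,7)

α = atan 0.55 = 28.81°;  2α = 57.62°
n_0 = (-0.7602, +0.6497)
n_1 = (-0.9971, -0.0758)
n_2 = (-0.7090, -0.7052)
n_3 = (-0.2004, -0.9797)
n_4 = (+0.5219, -0.8530)
n_5 = (+0.9536, -0.3011)
n_6 = (+0.9917, +0.1285)
n_7 = (+0.4126, +0.9109)
  (0,1): δ = 135.13°  ·
  (0,2): δ = 94.64°  ·
  (0,3): δ = 61.04°  ·
  (0,4): δ = 18.02°  ✓
  (0,5): δ = 22.99°  ✓
  (0,6): δ = 47.90°  ✓
  (0,7): δ = 106.15°  ·
  (1,2): δ = 139.50°  ·
  (1,3): δ = 105.91°  ·
  (1,4): δ = 62.89°  ·
  (1,5): δ = 21.87°  ✓
  (1,6): δ = 3.03°  ✓
  (1,7): δ = 61.28°  ·
  (2,3): δ = 146.41°  ·
  (2,4): δ = 103.38°  ·
  (2,5): δ = 62.37°  ·
  (2,6): δ = 37.46°  ✓
  (2,7): δ = 20.79°  ✓
  (3,4): δ = 136.98°  ·
  (3,5): δ = 95.97°  ·
  (3,6): δ = 71.06°  ·
  (3,7): δ = 12.81°  ✓
  (4,5): δ = 138.99°  ·
  (4,6): δ = 114.08°  ·
  (4,7): δ = 55.83°  ✓
  (5,6): δ = 155.09°  ·
  (5,7): δ = 96.84°  ·
  (6,7): δ = 121.75°  ·
antipodal pairs: 9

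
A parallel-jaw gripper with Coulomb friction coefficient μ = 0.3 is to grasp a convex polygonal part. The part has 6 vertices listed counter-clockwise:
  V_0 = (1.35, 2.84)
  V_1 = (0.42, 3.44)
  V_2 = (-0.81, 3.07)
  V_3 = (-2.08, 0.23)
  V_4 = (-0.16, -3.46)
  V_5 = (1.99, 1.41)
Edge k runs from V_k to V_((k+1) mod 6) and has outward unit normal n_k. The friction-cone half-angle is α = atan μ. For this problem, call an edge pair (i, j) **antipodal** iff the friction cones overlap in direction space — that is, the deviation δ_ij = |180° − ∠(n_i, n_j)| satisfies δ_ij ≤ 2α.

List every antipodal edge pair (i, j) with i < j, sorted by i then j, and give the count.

α = atan 0.3 = 16.70°;  2α = 33.40°
n_0 = (+0.5421, +0.8403)
n_1 = (-0.2881, +0.9576)
n_2 = (-0.9129, +0.4082)
n_3 = (-0.8871, -0.4616)
n_4 = (+0.9148, -0.4039)
n_5 = (+0.9128, +0.4085)
  (0,1): δ = 130.43°  ·
  (0,2): δ = 81.26°  ·
  (0,3): δ = 29.68°  ✓
  (0,4): δ = 99.01°  ·
  (0,5): δ = 146.94°  ·
  (1,2): δ = 130.84°  ·
  (1,3): δ = 79.25°  ·
  (1,4): δ = 49.44°  ·
  (1,5): δ = 97.37°  ·
  (2,3): δ = 128.42°  ·
  (2,4): δ = 0.27°  ✓
  (2,5): δ = 48.20°  ·
  (3,4): δ = 51.31°  ·
  (3,5): δ = 3.38°  ✓
  (4,5): δ = 132.07°  ·
antipodal pairs: 3

count = 3; pairs: (0,3), (2,4), (3,5)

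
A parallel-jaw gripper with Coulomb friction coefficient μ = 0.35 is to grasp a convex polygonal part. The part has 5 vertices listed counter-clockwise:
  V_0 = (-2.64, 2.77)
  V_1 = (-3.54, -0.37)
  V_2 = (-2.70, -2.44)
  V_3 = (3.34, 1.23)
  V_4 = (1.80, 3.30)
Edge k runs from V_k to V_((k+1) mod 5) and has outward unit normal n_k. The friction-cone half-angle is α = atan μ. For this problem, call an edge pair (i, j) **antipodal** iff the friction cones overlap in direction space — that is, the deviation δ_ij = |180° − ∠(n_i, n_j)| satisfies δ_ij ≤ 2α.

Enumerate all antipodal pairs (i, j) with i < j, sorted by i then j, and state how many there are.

α = atan 0.35 = 19.29°;  2α = 38.58°
n_0 = (-0.9613, +0.2755)
n_1 = (-0.9266, -0.3760)
n_2 = (+0.5193, -0.8546)
n_3 = (+0.8023, +0.5969)
n_4 = (-0.1185, +0.9930)
  (0,1): δ = 141.92°  ·
  (0,2): δ = 42.72°  ·
  (0,3): δ = 52.64°  ·
  (0,4): δ = 112.80°  ·
  (1,2): δ = 80.80°  ·
  (1,3): δ = 14.56°  ✓
  (1,4): δ = 74.72°  ·
  (2,3): δ = 84.64°  ·
  (2,4): δ = 24.48°  ✓
  (3,4): δ = 119.84°  ·
antipodal pairs: 2

count = 2; pairs: (1,3), (2,4)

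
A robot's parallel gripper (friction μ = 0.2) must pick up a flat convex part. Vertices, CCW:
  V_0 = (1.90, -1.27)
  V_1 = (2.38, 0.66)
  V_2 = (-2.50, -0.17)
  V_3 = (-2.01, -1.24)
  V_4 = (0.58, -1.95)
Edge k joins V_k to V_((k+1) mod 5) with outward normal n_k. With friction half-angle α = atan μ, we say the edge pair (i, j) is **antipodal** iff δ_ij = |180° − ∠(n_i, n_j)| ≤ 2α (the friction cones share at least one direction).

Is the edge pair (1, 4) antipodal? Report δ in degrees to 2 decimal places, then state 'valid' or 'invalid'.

α = atan 0.2 = 11.31°;  2α = 22.62°
edge 1: e_1 = (-4.88, -0.83);  n_1 = (-0.1677, +0.9858)
edge 4: e_4 = (+1.32, +0.68);  n_4 = (+0.4580, -0.8890)
∠(n_1, n_4) = 162.40°
δ = |180° − 162.40°| = 17.60°
17.60° ≤ 2α = 22.62°  →  valid

δ = 17.60°, valid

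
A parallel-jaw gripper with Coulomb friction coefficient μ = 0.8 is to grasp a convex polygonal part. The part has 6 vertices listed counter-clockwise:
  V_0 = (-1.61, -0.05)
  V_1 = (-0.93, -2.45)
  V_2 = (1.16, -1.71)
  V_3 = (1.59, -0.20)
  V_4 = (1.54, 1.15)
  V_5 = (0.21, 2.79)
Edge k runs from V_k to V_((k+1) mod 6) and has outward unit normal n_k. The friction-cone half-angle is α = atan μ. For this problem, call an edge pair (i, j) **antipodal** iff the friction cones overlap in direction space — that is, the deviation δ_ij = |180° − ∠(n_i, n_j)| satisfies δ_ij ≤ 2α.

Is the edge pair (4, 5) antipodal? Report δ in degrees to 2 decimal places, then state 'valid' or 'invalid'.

α = atan 0.8 = 38.66°;  2α = 77.32°
edge 4: e_4 = (-1.33, +1.64);  n_4 = (+0.7767, +0.6299)
edge 5: e_5 = (-1.82, -2.84);  n_5 = (-0.8419, +0.5396)
∠(n_4, n_5) = 108.31°
δ = |180° − 108.31°| = 71.69°
71.69° ≤ 2α = 77.32°  →  valid

δ = 71.69°, valid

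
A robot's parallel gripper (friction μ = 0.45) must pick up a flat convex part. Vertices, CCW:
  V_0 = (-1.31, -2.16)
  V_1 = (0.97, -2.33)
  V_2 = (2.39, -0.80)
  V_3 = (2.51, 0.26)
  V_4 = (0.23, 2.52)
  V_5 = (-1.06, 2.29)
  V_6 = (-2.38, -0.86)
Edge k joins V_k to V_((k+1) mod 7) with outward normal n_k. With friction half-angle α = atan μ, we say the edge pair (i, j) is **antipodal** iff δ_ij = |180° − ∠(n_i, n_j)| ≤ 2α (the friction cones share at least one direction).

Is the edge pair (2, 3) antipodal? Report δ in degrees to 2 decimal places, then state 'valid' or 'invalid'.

α = atan 0.45 = 24.23°;  2α = 48.46°
edge 2: e_2 = (+0.12, +1.06);  n_2 = (+0.9937, -0.1125)
edge 3: e_3 = (-2.28, +2.26);  n_3 = (+0.7040, +0.7102)
∠(n_2, n_3) = 51.71°
δ = |180° − 51.71°| = 128.29°
128.29° > 2α = 48.46°  →  invalid

δ = 128.29°, invalid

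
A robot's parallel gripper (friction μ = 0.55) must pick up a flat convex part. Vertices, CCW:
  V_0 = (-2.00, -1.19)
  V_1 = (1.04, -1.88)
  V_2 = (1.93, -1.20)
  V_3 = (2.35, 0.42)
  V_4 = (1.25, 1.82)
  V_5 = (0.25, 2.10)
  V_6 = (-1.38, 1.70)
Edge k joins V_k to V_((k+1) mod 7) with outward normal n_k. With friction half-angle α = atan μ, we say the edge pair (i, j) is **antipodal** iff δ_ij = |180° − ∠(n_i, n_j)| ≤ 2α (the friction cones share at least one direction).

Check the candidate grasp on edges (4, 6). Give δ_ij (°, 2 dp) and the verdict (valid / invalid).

δ = 86.47°, invalid

α = atan 0.55 = 28.81°;  2α = 57.62°
edge 4: e_4 = (-1.00, +0.28);  n_4 = (+0.2696, +0.9630)
edge 6: e_6 = (-0.62, -2.89);  n_6 = (-0.9778, +0.2098)
∠(n_4, n_6) = 93.53°
δ = |180° − 93.53°| = 86.47°
86.47° > 2α = 57.62°  →  invalid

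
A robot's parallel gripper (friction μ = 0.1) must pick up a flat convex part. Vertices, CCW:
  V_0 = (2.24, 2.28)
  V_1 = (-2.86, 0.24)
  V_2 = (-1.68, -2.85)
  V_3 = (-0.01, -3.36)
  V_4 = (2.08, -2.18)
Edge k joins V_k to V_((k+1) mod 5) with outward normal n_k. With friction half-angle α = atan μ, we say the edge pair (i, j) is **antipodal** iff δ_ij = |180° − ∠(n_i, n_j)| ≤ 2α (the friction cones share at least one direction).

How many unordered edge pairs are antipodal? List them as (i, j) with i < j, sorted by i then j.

α = atan 0.1 = 5.71°;  2α = 11.42°
n_0 = (-0.3714, +0.9285)
n_1 = (-0.9342, -0.3567)
n_2 = (-0.2921, -0.9564)
n_3 = (+0.4916, -0.8708)
n_4 = (+0.9994, -0.0359)
  (0,1): δ = 90.90°  ·
  (0,2): δ = 38.78°  ·
  (0,3): δ = 7.65°  ✓
  (0,4): δ = 66.14°  ·
  (1,2): δ = 127.88°  ·
  (1,3): δ = 81.45°  ·
  (1,4): δ = 22.96°  ·
  (2,3): δ = 133.57°  ·
  (2,4): δ = 75.07°  ·
  (3,4): δ = 121.50°  ·
antipodal pairs: 1

count = 1; pairs: (0,3)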